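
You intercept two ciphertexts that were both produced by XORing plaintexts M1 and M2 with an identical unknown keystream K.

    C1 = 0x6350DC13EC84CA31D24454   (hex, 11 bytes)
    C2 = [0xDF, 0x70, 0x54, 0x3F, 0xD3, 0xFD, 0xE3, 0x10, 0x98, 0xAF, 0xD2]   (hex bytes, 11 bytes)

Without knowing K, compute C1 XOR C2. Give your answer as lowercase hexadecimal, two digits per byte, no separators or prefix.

C1 ⊕ C2 = (M1 ⊕ K) ⊕ (M2 ⊕ K) = M1 ⊕ M2 — the shared key cancels under XOR.
byte 0: 63 ^ df = bc
byte 1: 50 ^ 70 = 20
byte 2: dc ^ 54 = 88
byte 3: 13 ^ 3f = 2c
byte 4: ec ^ d3 = 3f
byte 5: 84 ^ fd = 79
byte 6: ca ^ e3 = 29
byte 7: 31 ^ 10 = 21
byte 8: d2 ^ 98 = 4a
byte 9: 44 ^ af = eb
byte 10: 54 ^ d2 = 86

bc20882c3f7929214aeb86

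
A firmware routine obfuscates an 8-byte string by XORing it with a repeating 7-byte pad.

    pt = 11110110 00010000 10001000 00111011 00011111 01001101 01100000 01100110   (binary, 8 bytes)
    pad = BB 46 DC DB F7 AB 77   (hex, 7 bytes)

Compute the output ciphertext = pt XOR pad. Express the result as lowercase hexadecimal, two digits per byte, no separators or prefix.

4d5654e0e8e617dd

The 7-byte key repeats, so the effective keystream is bb 46 dc db f7 ab 77 bb.
byte 0: 246 XOR 187 =  77
byte 1:  16 XOR  70 =  86
byte 2: 136 XOR 220 =  84
byte 3:  59 XOR 219 = 224
byte 4:  31 XOR 247 = 232
byte 5:  77 XOR 171 = 230
byte 6:  96 XOR 119 =  23
byte 7: 102 XOR 187 = 221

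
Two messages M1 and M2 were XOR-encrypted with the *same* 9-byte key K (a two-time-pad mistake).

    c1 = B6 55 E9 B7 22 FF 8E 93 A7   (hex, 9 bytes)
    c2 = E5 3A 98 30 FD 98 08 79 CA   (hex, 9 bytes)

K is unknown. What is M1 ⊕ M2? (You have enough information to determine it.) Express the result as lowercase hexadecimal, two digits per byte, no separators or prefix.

c1 ⊕ c2 = (M1 ⊕ K) ⊕ (M2 ⊕ K) = M1 ⊕ M2 — the shared key cancels under XOR.
10110110 xor 11100101 = 01010011
01010101 xor 00111010 = 01101111
11101001 xor 10011000 = 01110001
10110111 xor 00110000 = 10000111
00100010 xor 11111101 = 11011111
11111111 xor 10011000 = 01100111
10001110 xor 00001000 = 10000110
10010011 xor 01111001 = 11101010
10100111 xor 11001010 = 01101101

536f7187df6786ea6d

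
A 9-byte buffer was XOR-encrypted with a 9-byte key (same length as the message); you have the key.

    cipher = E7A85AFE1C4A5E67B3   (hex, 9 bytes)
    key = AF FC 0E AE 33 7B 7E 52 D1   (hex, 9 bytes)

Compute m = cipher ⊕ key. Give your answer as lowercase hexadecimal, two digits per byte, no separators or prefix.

XOR is its own inverse, so applying the key byte-wise gives the result directly.
byte 0: e7 xor af = 48
byte 1: a8 xor fc = 54
byte 2: 5a xor 0e = 54
byte 3: fe xor ae = 50
byte 4: 1c xor 33 = 2f
byte 5: 4a xor 7b = 31
byte 6: 5e xor 7e = 20
byte 7: 67 xor 52 = 35
byte 8: b3 xor d1 = 62

485454502f31203562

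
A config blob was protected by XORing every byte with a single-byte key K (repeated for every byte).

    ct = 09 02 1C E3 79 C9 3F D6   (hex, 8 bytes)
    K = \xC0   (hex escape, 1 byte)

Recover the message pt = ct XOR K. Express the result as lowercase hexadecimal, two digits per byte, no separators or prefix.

c9c2dc23b909ff16

The 1-byte key repeats, so the effective keystream is c0 c0 c0 c0 c0 c0 c0 c0.
byte 0: 09 xor c0 = c9
byte 1: 02 xor c0 = c2
byte 2: 1c xor c0 = dc
byte 3: e3 xor c0 = 23
byte 4: 79 xor c0 = b9
byte 5: c9 xor c0 = 09
byte 6: 3f xor c0 = ff
byte 7: d6 xor c0 = 16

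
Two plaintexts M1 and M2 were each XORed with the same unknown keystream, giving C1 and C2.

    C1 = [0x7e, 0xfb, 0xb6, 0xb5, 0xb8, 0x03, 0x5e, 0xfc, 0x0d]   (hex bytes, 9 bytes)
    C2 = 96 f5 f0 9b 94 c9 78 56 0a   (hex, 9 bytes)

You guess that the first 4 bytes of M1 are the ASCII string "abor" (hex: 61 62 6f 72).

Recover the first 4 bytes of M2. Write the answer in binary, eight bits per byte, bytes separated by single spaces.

10001001 01101100 00101001 01011100

First, C1 ⊕ C2 = (M1 ⊕ K) ⊕ (M2 ⊕ K) = M1 ⊕ M2, so the key drops out. Then M2 = (M1 ⊕ M2) ⊕ M1 over the first 4 bytes.
byte 0: (7e xor 96) xor 61 = e8 xor 61 = 89
byte 1: (fb xor f5) xor 62 = 0e xor 62 = 6c
byte 2: (b6 xor f0) xor 6f = 46 xor 6f = 29
byte 3: (b5 xor 9b) xor 72 = 2e xor 72 = 5c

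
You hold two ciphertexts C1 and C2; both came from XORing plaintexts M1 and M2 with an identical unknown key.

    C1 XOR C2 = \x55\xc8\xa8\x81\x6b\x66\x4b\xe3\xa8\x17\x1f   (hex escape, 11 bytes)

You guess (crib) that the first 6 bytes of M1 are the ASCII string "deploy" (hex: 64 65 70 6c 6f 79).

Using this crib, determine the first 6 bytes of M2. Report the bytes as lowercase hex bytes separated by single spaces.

31 ad d8 ed 04 1f

Since C1 ⊕ C2 = M1 ⊕ M2, XORing with the guessed M1 bytes yields the corresponding M2 bytes: M2 = (C1 ⊕ C2) ⊕ M1.
55 ^ 64 = 31
c8 ^ 65 = ad
a8 ^ 70 = d8
81 ^ 6c = ed
6b ^ 6f = 04
66 ^ 79 = 1f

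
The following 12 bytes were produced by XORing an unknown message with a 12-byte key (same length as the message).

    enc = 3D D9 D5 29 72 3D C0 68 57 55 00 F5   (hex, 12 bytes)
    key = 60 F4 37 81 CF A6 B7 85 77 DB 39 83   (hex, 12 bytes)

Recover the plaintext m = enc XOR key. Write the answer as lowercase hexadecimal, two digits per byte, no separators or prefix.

5d2de2a8bd9b77ed208e3976

3d xor 60 = 5d
d9 xor f4 = 2d
d5 xor 37 = e2
29 xor 81 = a8
72 xor cf = bd
3d xor a6 = 9b
c0 xor b7 = 77
68 xor 85 = ed
57 xor 77 = 20
55 xor db = 8e
00 xor 39 = 39
f5 xor 83 = 76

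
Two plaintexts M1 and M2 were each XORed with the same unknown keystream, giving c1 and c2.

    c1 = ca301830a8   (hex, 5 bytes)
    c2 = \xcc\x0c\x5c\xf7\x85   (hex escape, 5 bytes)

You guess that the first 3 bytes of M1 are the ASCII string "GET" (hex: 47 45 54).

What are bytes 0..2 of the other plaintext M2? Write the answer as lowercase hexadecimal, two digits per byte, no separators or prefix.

First, c1 ⊕ c2 = (M1 ⊕ K) ⊕ (M2 ⊕ K) = M1 ⊕ M2, so the key drops out. Then M2 = (M1 ⊕ M2) ⊕ M1 over the first 3 bytes.
byte 0: (ca XOR cc) XOR 47 = 06 XOR 47 = 41
byte 1: (30 XOR 0c) XOR 45 = 3c XOR 45 = 79
byte 2: (18 XOR 5c) XOR 54 = 44 XOR 54 = 10

417910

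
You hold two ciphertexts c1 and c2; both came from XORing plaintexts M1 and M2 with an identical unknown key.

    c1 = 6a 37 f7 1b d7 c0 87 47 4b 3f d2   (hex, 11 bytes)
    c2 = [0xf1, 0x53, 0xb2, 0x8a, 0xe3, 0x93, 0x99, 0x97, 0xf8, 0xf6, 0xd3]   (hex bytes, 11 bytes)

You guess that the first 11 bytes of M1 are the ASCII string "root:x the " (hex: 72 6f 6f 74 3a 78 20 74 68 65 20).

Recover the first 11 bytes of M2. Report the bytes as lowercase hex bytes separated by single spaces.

First, c1 ⊕ c2 = (M1 ⊕ K) ⊕ (M2 ⊕ K) = M1 ⊕ M2, so the key drops out. Then M2 = (M1 ⊕ M2) ⊕ M1 over the first 11 bytes.
byte 0: (6a ⊕ f1) ⊕ 72 = 9b ⊕ 72 = e9
byte 1: (37 ⊕ 53) ⊕ 6f = 64 ⊕ 6f = 0b
byte 2: (f7 ⊕ b2) ⊕ 6f = 45 ⊕ 6f = 2a
byte 3: (1b ⊕ 8a) ⊕ 74 = 91 ⊕ 74 = e5
byte 4: (d7 ⊕ e3) ⊕ 3a = 34 ⊕ 3a = 0e
byte 5: (c0 ⊕ 93) ⊕ 78 = 53 ⊕ 78 = 2b
byte 6: (87 ⊕ 99) ⊕ 20 = 1e ⊕ 20 = 3e
byte 7: (47 ⊕ 97) ⊕ 74 = d0 ⊕ 74 = a4
byte 8: (4b ⊕ f8) ⊕ 68 = b3 ⊕ 68 = db
byte 9: (3f ⊕ f6) ⊕ 65 = c9 ⊕ 65 = ac
byte 10: (d2 ⊕ d3) ⊕ 20 = 01 ⊕ 20 = 21

e9 0b 2a e5 0e 2b 3e a4 db ac 21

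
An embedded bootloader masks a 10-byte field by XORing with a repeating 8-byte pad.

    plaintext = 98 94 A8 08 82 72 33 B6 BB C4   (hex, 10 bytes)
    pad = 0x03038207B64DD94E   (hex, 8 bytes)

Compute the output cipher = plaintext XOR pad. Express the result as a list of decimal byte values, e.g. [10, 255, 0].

[155, 151, 42, 15, 52, 63, 234, 248, 184, 199]

The 8-byte key repeats, so the effective keystream is 03 03 82 07 b6 4d d9 4e 03 03.
byte 0: 98 ^ 03 = 9b
byte 1: 94 ^ 03 = 97
byte 2: a8 ^ 82 = 2a
byte 3: 08 ^ 07 = 0f
byte 4: 82 ^ b6 = 34
byte 5: 72 ^ 4d = 3f
byte 6: 33 ^ d9 = ea
byte 7: b6 ^ 4e = f8
byte 8: bb ^ 03 = b8
byte 9: c4 ^ 03 = c7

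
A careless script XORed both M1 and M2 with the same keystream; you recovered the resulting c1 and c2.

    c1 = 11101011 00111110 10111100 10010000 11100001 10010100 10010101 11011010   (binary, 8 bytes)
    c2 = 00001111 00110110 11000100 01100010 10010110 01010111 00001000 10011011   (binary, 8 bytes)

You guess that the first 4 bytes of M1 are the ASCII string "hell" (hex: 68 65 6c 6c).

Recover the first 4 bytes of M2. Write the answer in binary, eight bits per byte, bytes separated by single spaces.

First, c1 ⊕ c2 = (M1 ⊕ K) ⊕ (M2 ⊕ K) = M1 ⊕ M2, so the key drops out. Then M2 = (M1 ⊕ M2) ⊕ M1 over the first 4 bytes.
byte 0: (eb ⊕ 0f) ⊕ 68 = e4 ⊕ 68 = 8c
byte 1: (3e ⊕ 36) ⊕ 65 = 08 ⊕ 65 = 6d
byte 2: (bc ⊕ c4) ⊕ 6c = 78 ⊕ 6c = 14
byte 3: (90 ⊕ 62) ⊕ 6c = f2 ⊕ 6c = 9e

10001100 01101101 00010100 10011110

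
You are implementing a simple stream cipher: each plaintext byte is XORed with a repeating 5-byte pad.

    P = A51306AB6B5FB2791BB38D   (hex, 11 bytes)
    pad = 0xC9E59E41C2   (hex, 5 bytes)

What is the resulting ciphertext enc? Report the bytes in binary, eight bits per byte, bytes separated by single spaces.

01101100 11110110 10011000 11101010 10101001 10010110 01010111 11100111 01011010 01110001 01000100

The 5-byte key repeats, so the effective keystream is c9 e5 9e 41 c2 c9 e5 9e 41 c2 c9.
byte 0: a5 ⊕ c9 = 6c
byte 1: 13 ⊕ e5 = f6
byte 2: 06 ⊕ 9e = 98
byte 3: ab ⊕ 41 = ea
byte 4: 6b ⊕ c2 = a9
byte 5: 5f ⊕ c9 = 96
byte 6: b2 ⊕ e5 = 57
byte 7: 79 ⊕ 9e = e7
byte 8: 1b ⊕ 41 = 5a
byte 9: b3 ⊕ c2 = 71
byte 10: 8d ⊕ c9 = 44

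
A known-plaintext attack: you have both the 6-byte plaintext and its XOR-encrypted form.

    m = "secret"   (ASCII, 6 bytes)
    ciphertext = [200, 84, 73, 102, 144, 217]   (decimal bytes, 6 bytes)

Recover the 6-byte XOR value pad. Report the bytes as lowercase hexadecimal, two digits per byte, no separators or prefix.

bb312a14f5ad

Since ciphertext = m ⊕ pad, XORing both sides with m gives pad = m ⊕ ciphertext.
byte 0: 73 XOR c8 = bb
byte 1: 65 XOR 54 = 31
byte 2: 63 XOR 49 = 2a
byte 3: 72 XOR 66 = 14
byte 4: 65 XOR 90 = f5
byte 5: 74 XOR d9 = ad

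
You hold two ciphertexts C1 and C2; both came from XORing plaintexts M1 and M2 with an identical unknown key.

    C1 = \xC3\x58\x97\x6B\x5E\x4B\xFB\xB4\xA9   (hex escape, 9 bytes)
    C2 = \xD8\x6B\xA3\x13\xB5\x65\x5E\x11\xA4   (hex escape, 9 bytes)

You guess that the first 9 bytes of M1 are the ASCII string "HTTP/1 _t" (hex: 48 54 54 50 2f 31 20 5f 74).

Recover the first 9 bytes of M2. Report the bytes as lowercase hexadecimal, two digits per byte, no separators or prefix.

53676028c41f85fa79

First, C1 ⊕ C2 = (M1 ⊕ K) ⊕ (M2 ⊕ K) = M1 ⊕ M2, so the key drops out. Then M2 = (M1 ⊕ M2) ⊕ M1 over the first 9 bytes.
byte 0: (c3 XOR d8) XOR 48 = 1b XOR 48 = 53
byte 1: (58 XOR 6b) XOR 54 = 33 XOR 54 = 67
byte 2: (97 XOR a3) XOR 54 = 34 XOR 54 = 60
byte 3: (6b XOR 13) XOR 50 = 78 XOR 50 = 28
byte 4: (5e XOR b5) XOR 2f = eb XOR 2f = c4
byte 5: (4b XOR 65) XOR 31 = 2e XOR 31 = 1f
byte 6: (fb XOR 5e) XOR 20 = a5 XOR 20 = 85
byte 7: (b4 XOR 11) XOR 5f = a5 XOR 5f = fa
byte 8: (a9 XOR a4) XOR 74 = 0d XOR 74 = 79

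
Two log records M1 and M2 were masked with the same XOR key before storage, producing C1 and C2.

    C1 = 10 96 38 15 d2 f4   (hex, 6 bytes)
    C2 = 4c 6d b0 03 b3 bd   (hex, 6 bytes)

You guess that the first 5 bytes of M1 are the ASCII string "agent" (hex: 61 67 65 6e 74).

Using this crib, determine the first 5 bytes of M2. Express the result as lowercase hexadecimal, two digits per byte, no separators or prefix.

First, C1 ⊕ C2 = (M1 ⊕ K) ⊕ (M2 ⊕ K) = M1 ⊕ M2, so the key drops out. Then M2 = (M1 ⊕ M2) ⊕ M1 over the first 5 bytes.
byte 0: (10 xor 4c) xor 61 = 5c xor 61 = 3d
byte 1: (96 xor 6d) xor 67 = fb xor 67 = 9c
byte 2: (38 xor b0) xor 65 = 88 xor 65 = ed
byte 3: (15 xor 03) xor 6e = 16 xor 6e = 78
byte 4: (d2 xor b3) xor 74 = 61 xor 74 = 15

3d9ced7815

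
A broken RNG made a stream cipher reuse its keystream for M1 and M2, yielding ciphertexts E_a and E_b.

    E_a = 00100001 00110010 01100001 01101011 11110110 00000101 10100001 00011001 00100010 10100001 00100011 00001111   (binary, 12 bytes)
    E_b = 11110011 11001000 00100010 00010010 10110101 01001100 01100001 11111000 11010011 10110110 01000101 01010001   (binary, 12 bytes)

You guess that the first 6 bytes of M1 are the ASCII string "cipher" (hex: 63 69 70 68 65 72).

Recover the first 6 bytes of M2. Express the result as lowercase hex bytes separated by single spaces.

First, E_a ⊕ E_b = (M1 ⊕ K) ⊕ (M2 ⊕ K) = M1 ⊕ M2, so the key drops out. Then M2 = (M1 ⊕ M2) ⊕ M1 over the first 6 bytes.
byte 0: (21 ⊕ f3) ⊕ 63 = d2 ⊕ 63 = b1
byte 1: (32 ⊕ c8) ⊕ 69 = fa ⊕ 69 = 93
byte 2: (61 ⊕ 22) ⊕ 70 = 43 ⊕ 70 = 33
byte 3: (6b ⊕ 12) ⊕ 68 = 79 ⊕ 68 = 11
byte 4: (f6 ⊕ b5) ⊕ 65 = 43 ⊕ 65 = 26
byte 5: (05 ⊕ 4c) ⊕ 72 = 49 ⊕ 72 = 3b

b1 93 33 11 26 3b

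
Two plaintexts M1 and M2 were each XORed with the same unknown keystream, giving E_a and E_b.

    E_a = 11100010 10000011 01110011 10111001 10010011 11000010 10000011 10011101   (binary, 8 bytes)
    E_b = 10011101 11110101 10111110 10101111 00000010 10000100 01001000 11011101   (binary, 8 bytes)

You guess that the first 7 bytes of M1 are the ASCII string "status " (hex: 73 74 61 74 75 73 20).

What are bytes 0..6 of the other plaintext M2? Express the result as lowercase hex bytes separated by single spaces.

0c 02 ac 62 e4 35 eb

First, E_a ⊕ E_b = (M1 ⊕ K) ⊕ (M2 ⊕ K) = M1 ⊕ M2, so the key drops out. Then M2 = (M1 ⊕ M2) ⊕ M1 over the first 7 bytes.
byte 0: (e2 xor 9d) xor 73 = 7f xor 73 = 0c
byte 1: (83 xor f5) xor 74 = 76 xor 74 = 02
byte 2: (73 xor be) xor 61 = cd xor 61 = ac
byte 3: (b9 xor af) xor 74 = 16 xor 74 = 62
byte 4: (93 xor 02) xor 75 = 91 xor 75 = e4
byte 5: (c2 xor 84) xor 73 = 46 xor 73 = 35
byte 6: (83 xor 48) xor 20 = cb xor 20 = eb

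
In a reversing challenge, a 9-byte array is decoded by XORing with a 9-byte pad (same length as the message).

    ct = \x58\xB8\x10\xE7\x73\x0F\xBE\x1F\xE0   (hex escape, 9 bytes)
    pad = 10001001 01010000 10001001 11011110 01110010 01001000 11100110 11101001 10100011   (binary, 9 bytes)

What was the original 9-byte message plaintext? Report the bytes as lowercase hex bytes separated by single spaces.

01011000 xor 10001001 = 11010001
10111000 xor 01010000 = 11101000
00010000 xor 10001001 = 10011001
11100111 xor 11011110 = 00111001
01110011 xor 01110010 = 00000001
00001111 xor 01001000 = 01000111
10111110 xor 11100110 = 01011000
00011111 xor 11101001 = 11110110
11100000 xor 10100011 = 01000011

d1 e8 99 39 01 47 58 f6 43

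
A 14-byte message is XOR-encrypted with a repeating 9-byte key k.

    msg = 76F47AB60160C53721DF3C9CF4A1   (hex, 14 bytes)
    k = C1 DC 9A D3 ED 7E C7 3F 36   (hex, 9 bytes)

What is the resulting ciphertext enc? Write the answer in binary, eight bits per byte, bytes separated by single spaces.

10110111 00101000 11100000 01100101 11101100 00011110 00000010 00001000 00010111 00011110 11100000 00000110 00100111 01001100

The 9-byte key repeats, so the effective keystream is c1 dc 9a d3 ed 7e c7 3f 36 c1 dc 9a d3 ed.
byte 0: 01110110 ⊕ 11000001 = 10110111
byte 1: 11110100 ⊕ 11011100 = 00101000
byte 2: 01111010 ⊕ 10011010 = 11100000
byte 3: 10110110 ⊕ 11010011 = 01100101
byte 4: 00000001 ⊕ 11101101 = 11101100
byte 5: 01100000 ⊕ 01111110 = 00011110
byte 6: 11000101 ⊕ 11000111 = 00000010
byte 7: 00110111 ⊕ 00111111 = 00001000
byte 8: 00100001 ⊕ 00110110 = 00010111
byte 9: 11011111 ⊕ 11000001 = 00011110
byte 10: 00111100 ⊕ 11011100 = 11100000
byte 11: 10011100 ⊕ 10011010 = 00000110
byte 12: 11110100 ⊕ 11010011 = 00100111
byte 13: 10100001 ⊕ 11101101 = 01001100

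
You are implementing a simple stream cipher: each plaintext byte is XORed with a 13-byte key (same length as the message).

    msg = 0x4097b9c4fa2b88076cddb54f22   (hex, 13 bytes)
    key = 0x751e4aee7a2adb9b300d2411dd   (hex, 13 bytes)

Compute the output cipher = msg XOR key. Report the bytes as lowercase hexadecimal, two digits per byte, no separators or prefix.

XOR is its own inverse, so applying the key byte-wise gives the result directly.
40 ^ 75 = 35
97 ^ 1e = 89
b9 ^ 4a = f3
c4 ^ ee = 2a
fa ^ 7a = 80
2b ^ 2a = 01
88 ^ db = 53
07 ^ 9b = 9c
6c ^ 30 = 5c
dd ^ 0d = d0
b5 ^ 24 = 91
4f ^ 11 = 5e
22 ^ dd = ff

3589f32a8001539c5cd0915eff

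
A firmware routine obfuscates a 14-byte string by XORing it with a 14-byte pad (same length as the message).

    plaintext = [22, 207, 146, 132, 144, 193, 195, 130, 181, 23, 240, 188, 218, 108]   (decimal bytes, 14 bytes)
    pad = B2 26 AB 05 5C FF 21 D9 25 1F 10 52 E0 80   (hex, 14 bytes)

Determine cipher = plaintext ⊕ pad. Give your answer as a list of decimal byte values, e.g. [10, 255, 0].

16 XOR b2 = a4
cf XOR 26 = e9
92 XOR ab = 39
84 XOR 05 = 81
90 XOR 5c = cc
c1 XOR ff = 3e
c3 XOR 21 = e2
82 XOR d9 = 5b
b5 XOR 25 = 90
17 XOR 1f = 08
f0 XOR 10 = e0
bc XOR 52 = ee
da XOR e0 = 3a
6c XOR 80 = ec

[164, 233, 57, 129, 204, 62, 226, 91, 144, 8, 224, 238, 58, 236]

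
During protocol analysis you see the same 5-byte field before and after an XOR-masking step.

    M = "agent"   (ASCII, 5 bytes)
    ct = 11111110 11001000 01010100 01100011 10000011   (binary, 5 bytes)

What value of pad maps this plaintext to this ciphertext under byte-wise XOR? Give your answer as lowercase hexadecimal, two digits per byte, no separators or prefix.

Since ct = M ⊕ pad, XORing both sides with M gives pad = M ⊕ ct.
byte 0: 61 xor fe = 9f
byte 1: 67 xor c8 = af
byte 2: 65 xor 54 = 31
byte 3: 6e xor 63 = 0d
byte 4: 74 xor 83 = f7

9faf310df7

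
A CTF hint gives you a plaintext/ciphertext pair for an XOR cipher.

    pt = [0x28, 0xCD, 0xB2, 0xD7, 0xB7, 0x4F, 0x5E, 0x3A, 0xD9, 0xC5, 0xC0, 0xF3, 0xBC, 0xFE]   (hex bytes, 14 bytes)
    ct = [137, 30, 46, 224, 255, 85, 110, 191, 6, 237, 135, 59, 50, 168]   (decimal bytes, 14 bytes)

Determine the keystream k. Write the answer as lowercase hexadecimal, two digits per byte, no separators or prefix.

Since ct = pt ⊕ k, XORing both sides with pt gives k = pt ⊕ ct.
byte 0: 00101000 xor 10001001 = 10100001
byte 1: 11001101 xor 00011110 = 11010011
byte 2: 10110010 xor 00101110 = 10011100
byte 3: 11010111 xor 11100000 = 00110111
byte 4: 10110111 xor 11111111 = 01001000
byte 5: 01001111 xor 01010101 = 00011010
byte 6: 01011110 xor 01101110 = 00110000
byte 7: 00111010 xor 10111111 = 10000101
byte 8: 11011001 xor 00000110 = 11011111
byte 9: 11000101 xor 11101101 = 00101000
byte 10: 11000000 xor 10000111 = 01000111
byte 11: 11110011 xor 00111011 = 11001000
byte 12: 10111100 xor 00110010 = 10001110
byte 13: 11111110 xor 10101000 = 01010110

a1d39c37481a3085df2847c88e56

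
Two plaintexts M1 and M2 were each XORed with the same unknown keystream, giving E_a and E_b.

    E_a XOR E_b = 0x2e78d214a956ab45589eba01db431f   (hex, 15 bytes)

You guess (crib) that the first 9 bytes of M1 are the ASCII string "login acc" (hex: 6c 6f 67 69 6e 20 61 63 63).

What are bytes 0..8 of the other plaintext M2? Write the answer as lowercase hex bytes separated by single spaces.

Since E_a ⊕ E_b = M1 ⊕ M2, XORing with the guessed M1 bytes yields the corresponding M2 bytes: M2 = (E_a ⊕ E_b) ⊕ M1.
2e xor 6c = 42
78 xor 6f = 17
d2 xor 67 = b5
14 xor 69 = 7d
a9 xor 6e = c7
56 xor 20 = 76
ab xor 61 = ca
45 xor 63 = 26
58 xor 63 = 3b

42 17 b5 7d c7 76 ca 26 3b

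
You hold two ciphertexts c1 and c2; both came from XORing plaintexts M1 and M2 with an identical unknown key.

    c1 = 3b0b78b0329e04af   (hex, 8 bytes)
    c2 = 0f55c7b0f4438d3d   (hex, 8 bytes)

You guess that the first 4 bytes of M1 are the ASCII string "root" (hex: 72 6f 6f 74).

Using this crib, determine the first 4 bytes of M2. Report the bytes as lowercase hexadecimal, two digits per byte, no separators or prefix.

4631d074

First, c1 ⊕ c2 = (M1 ⊕ K) ⊕ (M2 ⊕ K) = M1 ⊕ M2, so the key drops out. Then M2 = (M1 ⊕ M2) ⊕ M1 over the first 4 bytes.
byte 0: (3b XOR 0f) XOR 72 = 34 XOR 72 = 46
byte 1: (0b XOR 55) XOR 6f = 5e XOR 6f = 31
byte 2: (78 XOR c7) XOR 6f = bf XOR 6f = d0
byte 3: (b0 XOR b0) XOR 74 = 00 XOR 74 = 74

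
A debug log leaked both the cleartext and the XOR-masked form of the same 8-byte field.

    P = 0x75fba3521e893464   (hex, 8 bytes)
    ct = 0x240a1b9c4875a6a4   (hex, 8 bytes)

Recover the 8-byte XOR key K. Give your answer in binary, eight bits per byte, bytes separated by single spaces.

Since ct = P ⊕ K, XORing both sides with P gives K = P ⊕ ct.
75 ^ 24 = 51
fb ^ 0a = f1
a3 ^ 1b = b8
52 ^ 9c = ce
1e ^ 48 = 56
89 ^ 75 = fc
34 ^ a6 = 92
64 ^ a4 = c0

01010001 11110001 10111000 11001110 01010110 11111100 10010010 11000000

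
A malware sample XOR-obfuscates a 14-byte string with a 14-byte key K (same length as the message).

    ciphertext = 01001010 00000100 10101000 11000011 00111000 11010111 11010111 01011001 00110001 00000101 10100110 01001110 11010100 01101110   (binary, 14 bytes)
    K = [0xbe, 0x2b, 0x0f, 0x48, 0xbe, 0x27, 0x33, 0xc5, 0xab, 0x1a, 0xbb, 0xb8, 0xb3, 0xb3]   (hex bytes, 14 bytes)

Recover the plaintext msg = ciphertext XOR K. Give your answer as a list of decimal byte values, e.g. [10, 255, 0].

[244, 47, 167, 139, 134, 240, 228, 156, 154, 31, 29, 246, 103, 221]

XOR is its own inverse, so applying the key byte-wise gives the result directly.
byte 0: 4a XOR be = f4
byte 1: 04 XOR 2b = 2f
byte 2: a8 XOR 0f = a7
byte 3: c3 XOR 48 = 8b
byte 4: 38 XOR be = 86
byte 5: d7 XOR 27 = f0
byte 6: d7 XOR 33 = e4
byte 7: 59 XOR c5 = 9c
byte 8: 31 XOR ab = 9a
byte 9: 05 XOR 1a = 1f
byte 10: a6 XOR bb = 1d
byte 11: 4e XOR b8 = f6
byte 12: d4 XOR b3 = 67
byte 13: 6e XOR b3 = dd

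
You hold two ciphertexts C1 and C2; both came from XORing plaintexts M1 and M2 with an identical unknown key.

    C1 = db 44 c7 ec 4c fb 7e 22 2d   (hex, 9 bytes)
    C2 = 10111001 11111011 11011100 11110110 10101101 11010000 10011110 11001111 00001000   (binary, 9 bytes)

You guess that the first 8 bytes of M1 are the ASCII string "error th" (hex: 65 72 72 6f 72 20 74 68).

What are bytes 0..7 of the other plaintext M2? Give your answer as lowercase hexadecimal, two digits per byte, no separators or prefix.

First, C1 ⊕ C2 = (M1 ⊕ K) ⊕ (M2 ⊕ K) = M1 ⊕ M2, so the key drops out. Then M2 = (M1 ⊕ M2) ⊕ M1 over the first 8 bytes.
byte 0: (db XOR b9) XOR 65 = 62 XOR 65 = 07
byte 1: (44 XOR fb) XOR 72 = bf XOR 72 = cd
byte 2: (c7 XOR dc) XOR 72 = 1b XOR 72 = 69
byte 3: (ec XOR f6) XOR 6f = 1a XOR 6f = 75
byte 4: (4c XOR ad) XOR 72 = e1 XOR 72 = 93
byte 5: (fb XOR d0) XOR 20 = 2b XOR 20 = 0b
byte 6: (7e XOR 9e) XOR 74 = e0 XOR 74 = 94
byte 7: (22 XOR cf) XOR 68 = ed XOR 68 = 85

07cd6975930b9485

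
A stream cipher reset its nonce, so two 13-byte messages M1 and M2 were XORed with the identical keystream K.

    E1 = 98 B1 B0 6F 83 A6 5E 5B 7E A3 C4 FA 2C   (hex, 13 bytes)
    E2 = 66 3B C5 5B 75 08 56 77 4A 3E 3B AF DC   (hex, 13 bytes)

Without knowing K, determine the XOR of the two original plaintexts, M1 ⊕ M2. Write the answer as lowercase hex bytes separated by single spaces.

fe 8a 75 34 f6 ae 08 2c 34 9d ff 55 f0

E1 ⊕ E2 = (M1 ⊕ K) ⊕ (M2 ⊕ K) = M1 ⊕ M2 — the shared key cancels under XOR.
byte 0: 152 ⊕ 102 = 254
byte 1: 177 ⊕  59 = 138
byte 2: 176 ⊕ 197 = 117
byte 3: 111 ⊕  91 =  52
byte 4: 131 ⊕ 117 = 246
byte 5: 166 ⊕   8 = 174
byte 6:  94 ⊕  86 =   8
byte 7:  91 ⊕ 119 =  44
byte 8: 126 ⊕  74 =  52
byte 9: 163 ⊕  62 = 157
byte 10: 196 ⊕  59 = 255
byte 11: 250 ⊕ 175 =  85
byte 12:  44 ⊕ 220 = 240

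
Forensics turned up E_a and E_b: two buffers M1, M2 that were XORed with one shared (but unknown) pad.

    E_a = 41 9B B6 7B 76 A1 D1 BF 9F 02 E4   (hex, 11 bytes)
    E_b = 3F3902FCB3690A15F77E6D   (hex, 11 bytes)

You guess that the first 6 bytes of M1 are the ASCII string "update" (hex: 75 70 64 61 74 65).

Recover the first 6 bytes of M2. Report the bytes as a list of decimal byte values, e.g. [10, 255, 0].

[11, 210, 208, 230, 177, 173]

First, E_a ⊕ E_b = (M1 ⊕ K) ⊕ (M2 ⊕ K) = M1 ⊕ M2, so the key drops out. Then M2 = (M1 ⊕ M2) ⊕ M1 over the first 6 bytes.
byte 0: (41 ^ 3f) ^ 75 = 7e ^ 75 = 0b
byte 1: (9b ^ 39) ^ 70 = a2 ^ 70 = d2
byte 2: (b6 ^ 02) ^ 64 = b4 ^ 64 = d0
byte 3: (7b ^ fc) ^ 61 = 87 ^ 61 = e6
byte 4: (76 ^ b3) ^ 74 = c5 ^ 74 = b1
byte 5: (a1 ^ 69) ^ 65 = c8 ^ 65 = ad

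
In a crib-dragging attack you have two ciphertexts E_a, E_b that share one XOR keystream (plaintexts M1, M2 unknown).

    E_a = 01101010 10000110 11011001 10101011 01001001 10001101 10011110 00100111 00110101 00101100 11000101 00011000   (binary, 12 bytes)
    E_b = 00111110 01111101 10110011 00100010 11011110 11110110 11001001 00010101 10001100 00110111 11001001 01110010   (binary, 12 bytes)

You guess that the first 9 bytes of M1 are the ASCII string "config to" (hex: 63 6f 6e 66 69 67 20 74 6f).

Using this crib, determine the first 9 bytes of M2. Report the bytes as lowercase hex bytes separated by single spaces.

First, E_a ⊕ E_b = (M1 ⊕ K) ⊕ (M2 ⊕ K) = M1 ⊕ M2, so the key drops out. Then M2 = (M1 ⊕ M2) ⊕ M1 over the first 9 bytes.
byte 0: (6a ^ 3e) ^ 63 = 54 ^ 63 = 37
byte 1: (86 ^ 7d) ^ 6f = fb ^ 6f = 94
byte 2: (d9 ^ b3) ^ 6e = 6a ^ 6e = 04
byte 3: (ab ^ 22) ^ 66 = 89 ^ 66 = ef
byte 4: (49 ^ de) ^ 69 = 97 ^ 69 = fe
byte 5: (8d ^ f6) ^ 67 = 7b ^ 67 = 1c
byte 6: (9e ^ c9) ^ 20 = 57 ^ 20 = 77
byte 7: (27 ^ 15) ^ 74 = 32 ^ 74 = 46
byte 8: (35 ^ 8c) ^ 6f = b9 ^ 6f = d6

37 94 04 ef fe 1c 77 46 d6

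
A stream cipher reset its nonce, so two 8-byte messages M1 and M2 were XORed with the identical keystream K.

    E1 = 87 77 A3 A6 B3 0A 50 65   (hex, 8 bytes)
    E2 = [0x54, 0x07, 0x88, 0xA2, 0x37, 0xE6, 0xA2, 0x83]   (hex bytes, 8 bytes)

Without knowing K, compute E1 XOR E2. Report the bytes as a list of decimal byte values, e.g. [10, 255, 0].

[211, 112, 43, 4, 132, 236, 242, 230]

E1 ⊕ E2 = (M1 ⊕ K) ⊕ (M2 ⊕ K) = M1 ⊕ M2 — the shared key cancels under XOR.
byte 0: 87 xor 54 = d3
byte 1: 77 xor 07 = 70
byte 2: a3 xor 88 = 2b
byte 3: a6 xor a2 = 04
byte 4: b3 xor 37 = 84
byte 5: 0a xor e6 = ec
byte 6: 50 xor a2 = f2
byte 7: 65 xor 83 = e6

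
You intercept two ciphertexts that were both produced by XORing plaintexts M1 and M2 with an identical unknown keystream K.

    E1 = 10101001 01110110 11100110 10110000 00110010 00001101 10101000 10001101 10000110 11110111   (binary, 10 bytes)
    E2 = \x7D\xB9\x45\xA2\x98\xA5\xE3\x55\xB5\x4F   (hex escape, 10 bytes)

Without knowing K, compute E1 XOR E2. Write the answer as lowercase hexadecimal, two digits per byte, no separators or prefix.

E1 ⊕ E2 = (M1 ⊕ K) ⊕ (M2 ⊕ K) = M1 ⊕ M2 — the shared key cancels under XOR.
10101001 xor 01111101 = 11010100
01110110 xor 10111001 = 11001111
11100110 xor 01000101 = 10100011
10110000 xor 10100010 = 00010010
00110010 xor 10011000 = 10101010
00001101 xor 10100101 = 10101000
10101000 xor 11100011 = 01001011
10001101 xor 01010101 = 11011000
10000110 xor 10110101 = 00110011
11110111 xor 01001111 = 10111000

d4cfa312aaa84bd833b8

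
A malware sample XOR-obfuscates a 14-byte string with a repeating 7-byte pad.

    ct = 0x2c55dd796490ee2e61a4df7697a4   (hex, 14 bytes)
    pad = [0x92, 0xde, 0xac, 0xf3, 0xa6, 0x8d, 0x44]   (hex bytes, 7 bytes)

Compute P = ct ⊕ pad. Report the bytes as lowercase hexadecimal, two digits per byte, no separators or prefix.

The 7-byte key repeats, so the effective keystream is 92 de ac f3 a6 8d 44 92 de ac f3 a6 8d 44.
byte 0: 2c ⊕ 92 = be
byte 1: 55 ⊕ de = 8b
byte 2: dd ⊕ ac = 71
byte 3: 79 ⊕ f3 = 8a
byte 4: 64 ⊕ a6 = c2
byte 5: 90 ⊕ 8d = 1d
byte 6: ee ⊕ 44 = aa
byte 7: 2e ⊕ 92 = bc
byte 8: 61 ⊕ de = bf
byte 9: a4 ⊕ ac = 08
byte 10: df ⊕ f3 = 2c
byte 11: 76 ⊕ a6 = d0
byte 12: 97 ⊕ 8d = 1a
byte 13: a4 ⊕ 44 = e0

be8b718ac21daabcbf082cd01ae0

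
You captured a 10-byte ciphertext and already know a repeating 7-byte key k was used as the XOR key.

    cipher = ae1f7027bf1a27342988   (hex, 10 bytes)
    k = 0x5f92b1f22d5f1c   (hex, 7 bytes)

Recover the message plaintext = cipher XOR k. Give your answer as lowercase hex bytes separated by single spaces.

The 7-byte key repeats, so the effective keystream is 5f 92 b1 f2 2d 5f 1c 5f 92 b1.
byte 0: ae ^ 5f = f1
byte 1: 1f ^ 92 = 8d
byte 2: 70 ^ b1 = c1
byte 3: 27 ^ f2 = d5
byte 4: bf ^ 2d = 92
byte 5: 1a ^ 5f = 45
byte 6: 27 ^ 1c = 3b
byte 7: 34 ^ 5f = 6b
byte 8: 29 ^ 92 = bb
byte 9: 88 ^ b1 = 39

f1 8d c1 d5 92 45 3b 6b bb 39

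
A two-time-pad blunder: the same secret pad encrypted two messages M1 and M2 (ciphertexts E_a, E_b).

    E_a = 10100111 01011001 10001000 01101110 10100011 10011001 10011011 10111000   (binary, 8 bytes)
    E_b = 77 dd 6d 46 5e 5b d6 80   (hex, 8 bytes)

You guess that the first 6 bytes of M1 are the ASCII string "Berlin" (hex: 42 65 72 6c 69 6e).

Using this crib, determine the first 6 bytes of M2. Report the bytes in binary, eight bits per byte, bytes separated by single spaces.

10010010 11100001 10010111 01000100 10010100 10101100

First, E_a ⊕ E_b = (M1 ⊕ K) ⊕ (M2 ⊕ K) = M1 ⊕ M2, so the key drops out. Then M2 = (M1 ⊕ M2) ⊕ M1 over the first 6 bytes.
byte 0: (a7 ^ 77) ^ 42 = d0 ^ 42 = 92
byte 1: (59 ^ dd) ^ 65 = 84 ^ 65 = e1
byte 2: (88 ^ 6d) ^ 72 = e5 ^ 72 = 97
byte 3: (6e ^ 46) ^ 6c = 28 ^ 6c = 44
byte 4: (a3 ^ 5e) ^ 69 = fd ^ 69 = 94
byte 5: (99 ^ 5b) ^ 6e = c2 ^ 6e = ac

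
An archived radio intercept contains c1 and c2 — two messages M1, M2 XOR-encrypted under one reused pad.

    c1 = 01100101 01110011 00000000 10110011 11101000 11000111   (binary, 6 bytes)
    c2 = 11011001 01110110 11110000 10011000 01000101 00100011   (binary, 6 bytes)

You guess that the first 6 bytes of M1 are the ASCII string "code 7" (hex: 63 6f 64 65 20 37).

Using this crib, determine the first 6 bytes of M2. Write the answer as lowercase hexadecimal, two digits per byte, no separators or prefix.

First, c1 ⊕ c2 = (M1 ⊕ K) ⊕ (M2 ⊕ K) = M1 ⊕ M2, so the key drops out. Then M2 = (M1 ⊕ M2) ⊕ M1 over the first 6 bytes.
byte 0: (65 XOR d9) XOR 63 = bc XOR 63 = df
byte 1: (73 XOR 76) XOR 6f = 05 XOR 6f = 6a
byte 2: (00 XOR f0) XOR 64 = f0 XOR 64 = 94
byte 3: (b3 XOR 98) XOR 65 = 2b XOR 65 = 4e
byte 4: (e8 XOR 45) XOR 20 = ad XOR 20 = 8d
byte 5: (c7 XOR 23) XOR 37 = e4 XOR 37 = d3

df6a944e8dd3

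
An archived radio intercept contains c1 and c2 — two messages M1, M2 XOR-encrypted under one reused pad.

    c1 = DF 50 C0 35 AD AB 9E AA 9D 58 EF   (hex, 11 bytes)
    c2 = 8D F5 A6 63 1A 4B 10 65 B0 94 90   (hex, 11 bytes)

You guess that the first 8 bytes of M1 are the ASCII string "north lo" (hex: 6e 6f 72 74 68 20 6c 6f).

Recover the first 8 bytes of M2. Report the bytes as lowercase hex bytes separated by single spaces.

3c ca 14 22 df c0 e2 a0

First, c1 ⊕ c2 = (M1 ⊕ K) ⊕ (M2 ⊕ K) = M1 ⊕ M2, so the key drops out. Then M2 = (M1 ⊕ M2) ⊕ M1 over the first 8 bytes.
byte 0: (df xor 8d) xor 6e = 52 xor 6e = 3c
byte 1: (50 xor f5) xor 6f = a5 xor 6f = ca
byte 2: (c0 xor a6) xor 72 = 66 xor 72 = 14
byte 3: (35 xor 63) xor 74 = 56 xor 74 = 22
byte 4: (ad xor 1a) xor 68 = b7 xor 68 = df
byte 5: (ab xor 4b) xor 20 = e0 xor 20 = c0
byte 6: (9e xor 10) xor 6c = 8e xor 6c = e2
byte 7: (aa xor 65) xor 6f = cf xor 6f = a0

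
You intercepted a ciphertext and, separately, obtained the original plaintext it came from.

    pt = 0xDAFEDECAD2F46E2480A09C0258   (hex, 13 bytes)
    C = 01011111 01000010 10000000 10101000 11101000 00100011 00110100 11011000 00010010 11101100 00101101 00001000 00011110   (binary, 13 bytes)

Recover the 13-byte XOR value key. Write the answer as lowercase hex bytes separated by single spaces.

85 bc 5e 62 3a d7 5a fc 92 4c b1 0a 46

Since C = pt ⊕ key, XORing both sides with pt gives key = pt ⊕ C.
byte 0: da xor 5f = 85
byte 1: fe xor 42 = bc
byte 2: de xor 80 = 5e
byte 3: ca xor a8 = 62
byte 4: d2 xor e8 = 3a
byte 5: f4 xor 23 = d7
byte 6: 6e xor 34 = 5a
byte 7: 24 xor d8 = fc
byte 8: 80 xor 12 = 92
byte 9: a0 xor ec = 4c
byte 10: 9c xor 2d = b1
byte 11: 02 xor 08 = 0a
byte 12: 58 xor 1e = 46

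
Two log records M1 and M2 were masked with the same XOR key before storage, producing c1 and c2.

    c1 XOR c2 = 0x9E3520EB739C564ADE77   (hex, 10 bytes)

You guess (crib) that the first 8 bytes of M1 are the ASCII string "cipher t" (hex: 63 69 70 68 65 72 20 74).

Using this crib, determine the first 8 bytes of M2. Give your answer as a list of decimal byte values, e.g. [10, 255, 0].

[253, 92, 80, 131, 22, 238, 118, 62]

Since c1 ⊕ c2 = M1 ⊕ M2, XORing with the guessed M1 bytes yields the corresponding M2 bytes: M2 = (c1 ⊕ c2) ⊕ M1.
158 xor  99 = 253
 53 xor 105 =  92
 32 xor 112 =  80
235 xor 104 = 131
115 xor 101 =  22
156 xor 114 = 238
 86 xor  32 = 118
 74 xor 116 =  62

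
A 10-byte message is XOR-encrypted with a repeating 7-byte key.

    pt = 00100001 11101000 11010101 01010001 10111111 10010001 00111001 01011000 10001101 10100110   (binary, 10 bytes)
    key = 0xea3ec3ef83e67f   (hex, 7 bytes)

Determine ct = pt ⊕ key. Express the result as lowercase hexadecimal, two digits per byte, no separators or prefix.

The 7-byte key repeats, so the effective keystream is ea 3e c3 ef 83 e6 7f ea 3e c3.
byte 0:  33 ^ 234 = 203
byte 1: 232 ^  62 = 214
byte 2: 213 ^ 195 =  22
byte 3:  81 ^ 239 = 190
byte 4: 191 ^ 131 =  60
byte 5: 145 ^ 230 = 119
byte 6:  57 ^ 127 =  70
byte 7:  88 ^ 234 = 178
byte 8: 141 ^  62 = 179
byte 9: 166 ^ 195 = 101

cbd616be3c7746b2b365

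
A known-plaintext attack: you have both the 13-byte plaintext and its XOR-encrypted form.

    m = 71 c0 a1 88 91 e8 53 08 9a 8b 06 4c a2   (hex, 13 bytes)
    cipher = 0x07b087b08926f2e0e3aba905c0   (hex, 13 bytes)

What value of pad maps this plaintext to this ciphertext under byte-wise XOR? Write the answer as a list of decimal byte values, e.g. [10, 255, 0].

[118, 112, 38, 56, 24, 206, 161, 232, 121, 32, 175, 73, 98]

Since cipher = m ⊕ pad, XORing both sides with m gives pad = m ⊕ cipher.
113 XOR   7 = 118
192 XOR 176 = 112
161 XOR 135 =  38
136 XOR 176 =  56
145 XOR 137 =  24
232 XOR  38 = 206
 83 XOR 242 = 161
  8 XOR 224 = 232
154 XOR 227 = 121
139 XOR 171 =  32
  6 XOR 169 = 175
 76 XOR   5 =  73
162 XOR 192 =  98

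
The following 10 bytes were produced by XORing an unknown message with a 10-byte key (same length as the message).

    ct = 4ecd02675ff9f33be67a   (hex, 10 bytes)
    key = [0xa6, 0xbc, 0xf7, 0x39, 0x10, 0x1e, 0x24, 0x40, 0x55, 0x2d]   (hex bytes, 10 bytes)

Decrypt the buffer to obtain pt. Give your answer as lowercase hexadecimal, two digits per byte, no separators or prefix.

byte 0: 4e ⊕ a6 = e8
byte 1: cd ⊕ bc = 71
byte 2: 02 ⊕ f7 = f5
byte 3: 67 ⊕ 39 = 5e
byte 4: 5f ⊕ 10 = 4f
byte 5: f9 ⊕ 1e = e7
byte 6: f3 ⊕ 24 = d7
byte 7: 3b ⊕ 40 = 7b
byte 8: e6 ⊕ 55 = b3
byte 9: 7a ⊕ 2d = 57

e871f55e4fe7d77bb357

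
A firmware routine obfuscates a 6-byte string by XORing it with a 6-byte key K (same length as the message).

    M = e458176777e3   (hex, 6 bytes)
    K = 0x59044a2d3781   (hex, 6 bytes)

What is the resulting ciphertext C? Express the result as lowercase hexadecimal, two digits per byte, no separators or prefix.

byte 0: e4 ^ 59 = bd
byte 1: 58 ^ 04 = 5c
byte 2: 17 ^ 4a = 5d
byte 3: 67 ^ 2d = 4a
byte 4: 77 ^ 37 = 40
byte 5: e3 ^ 81 = 62

bd5c5d4a4062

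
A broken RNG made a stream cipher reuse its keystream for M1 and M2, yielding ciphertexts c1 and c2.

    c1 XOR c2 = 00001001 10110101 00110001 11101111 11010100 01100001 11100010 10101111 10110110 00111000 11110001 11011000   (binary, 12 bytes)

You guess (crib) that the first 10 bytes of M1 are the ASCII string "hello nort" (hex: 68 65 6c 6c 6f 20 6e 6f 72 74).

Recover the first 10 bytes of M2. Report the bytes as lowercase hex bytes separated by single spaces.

Since c1 ⊕ c2 = M1 ⊕ M2, XORing with the guessed M1 bytes yields the corresponding M2 bytes: M2 = (c1 ⊕ c2) ⊕ M1.
00001001 XOR 01101000 = 01100001
10110101 XOR 01100101 = 11010000
00110001 XOR 01101100 = 01011101
11101111 XOR 01101100 = 10000011
11010100 XOR 01101111 = 10111011
01100001 XOR 00100000 = 01000001
11100010 XOR 01101110 = 10001100
10101111 XOR 01101111 = 11000000
10110110 XOR 01110010 = 11000100
00111000 XOR 01110100 = 01001100

61 d0 5d 83 bb 41 8c c0 c4 4c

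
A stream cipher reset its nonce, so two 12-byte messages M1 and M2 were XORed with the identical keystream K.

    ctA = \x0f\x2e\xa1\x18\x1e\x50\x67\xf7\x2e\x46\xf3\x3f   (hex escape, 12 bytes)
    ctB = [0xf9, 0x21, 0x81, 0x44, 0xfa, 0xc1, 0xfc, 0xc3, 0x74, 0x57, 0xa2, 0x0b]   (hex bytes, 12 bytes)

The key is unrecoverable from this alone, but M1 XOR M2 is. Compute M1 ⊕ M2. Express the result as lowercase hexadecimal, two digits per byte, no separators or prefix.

f60f205ce4919b345a115134

ctA ⊕ ctB = (M1 ⊕ K) ⊕ (M2 ⊕ K) = M1 ⊕ M2 — the shared key cancels under XOR.
00001111 ^ 11111001 = 11110110
00101110 ^ 00100001 = 00001111
10100001 ^ 10000001 = 00100000
00011000 ^ 01000100 = 01011100
00011110 ^ 11111010 = 11100100
01010000 ^ 11000001 = 10010001
01100111 ^ 11111100 = 10011011
11110111 ^ 11000011 = 00110100
00101110 ^ 01110100 = 01011010
01000110 ^ 01010111 = 00010001
11110011 ^ 10100010 = 01010001
00111111 ^ 00001011 = 00110100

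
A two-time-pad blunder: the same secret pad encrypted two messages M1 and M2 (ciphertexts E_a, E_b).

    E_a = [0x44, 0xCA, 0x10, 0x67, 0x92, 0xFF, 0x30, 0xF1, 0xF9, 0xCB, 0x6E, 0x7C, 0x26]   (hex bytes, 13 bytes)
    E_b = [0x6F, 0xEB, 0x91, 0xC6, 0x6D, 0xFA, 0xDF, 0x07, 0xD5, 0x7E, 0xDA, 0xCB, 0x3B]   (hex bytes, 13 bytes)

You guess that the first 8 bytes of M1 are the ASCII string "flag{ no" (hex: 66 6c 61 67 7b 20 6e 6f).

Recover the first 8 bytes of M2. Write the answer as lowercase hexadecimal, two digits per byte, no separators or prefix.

4d4de0c684258199

First, E_a ⊕ E_b = (M1 ⊕ K) ⊕ (M2 ⊕ K) = M1 ⊕ M2, so the key drops out. Then M2 = (M1 ⊕ M2) ⊕ M1 over the first 8 bytes.
byte 0: (44 XOR 6f) XOR 66 = 2b XOR 66 = 4d
byte 1: (ca XOR eb) XOR 6c = 21 XOR 6c = 4d
byte 2: (10 XOR 91) XOR 61 = 81 XOR 61 = e0
byte 3: (67 XOR c6) XOR 67 = a1 XOR 67 = c6
byte 4: (92 XOR 6d) XOR 7b = ff XOR 7b = 84
byte 5: (ff XOR fa) XOR 20 = 05 XOR 20 = 25
byte 6: (30 XOR df) XOR 6e = ef XOR 6e = 81
byte 7: (f1 XOR 07) XOR 6f = f6 XOR 6f = 99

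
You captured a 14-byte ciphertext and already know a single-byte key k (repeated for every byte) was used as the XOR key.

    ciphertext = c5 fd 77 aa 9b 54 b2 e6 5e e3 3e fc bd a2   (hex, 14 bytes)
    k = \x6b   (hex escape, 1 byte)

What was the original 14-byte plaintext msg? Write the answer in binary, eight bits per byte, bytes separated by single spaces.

10101110 10010110 00011100 11000001 11110000 00111111 11011001 10001101 00110101 10001000 01010101 10010111 11010110 11001001

The 1-byte key repeats, so the effective keystream is 6b 6b 6b 6b 6b 6b 6b 6b 6b 6b 6b 6b 6b 6b.
byte 0: c5 ^ 6b = ae
byte 1: fd ^ 6b = 96
byte 2: 77 ^ 6b = 1c
byte 3: aa ^ 6b = c1
byte 4: 9b ^ 6b = f0
byte 5: 54 ^ 6b = 3f
byte 6: b2 ^ 6b = d9
byte 7: e6 ^ 6b = 8d
byte 8: 5e ^ 6b = 35
byte 9: e3 ^ 6b = 88
byte 10: 3e ^ 6b = 55
byte 11: fc ^ 6b = 97
byte 12: bd ^ 6b = d6
byte 13: a2 ^ 6b = c9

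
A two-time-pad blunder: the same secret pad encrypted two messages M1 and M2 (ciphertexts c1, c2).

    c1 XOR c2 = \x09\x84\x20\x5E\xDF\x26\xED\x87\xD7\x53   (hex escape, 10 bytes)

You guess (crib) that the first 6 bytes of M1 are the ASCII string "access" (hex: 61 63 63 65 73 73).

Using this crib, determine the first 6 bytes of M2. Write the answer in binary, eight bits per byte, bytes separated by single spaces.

01101000 11100111 01000011 00111011 10101100 01010101

Since c1 ⊕ c2 = M1 ⊕ M2, XORing with the guessed M1 bytes yields the corresponding M2 bytes: M2 = (c1 ⊕ c2) ⊕ M1.
09 ⊕ 61 = 68
84 ⊕ 63 = e7
20 ⊕ 63 = 43
5e ⊕ 65 = 3b
df ⊕ 73 = ac
26 ⊕ 73 = 55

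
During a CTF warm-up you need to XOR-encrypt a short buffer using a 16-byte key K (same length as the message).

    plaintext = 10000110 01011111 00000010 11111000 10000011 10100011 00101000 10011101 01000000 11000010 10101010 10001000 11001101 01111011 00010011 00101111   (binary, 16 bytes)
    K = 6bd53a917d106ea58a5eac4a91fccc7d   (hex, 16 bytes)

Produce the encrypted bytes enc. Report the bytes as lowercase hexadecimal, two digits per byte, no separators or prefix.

86 XOR 6b = ed
5f XOR d5 = 8a
02 XOR 3a = 38
f8 XOR 91 = 69
83 XOR 7d = fe
a3 XOR 10 = b3
28 XOR 6e = 46
9d XOR a5 = 38
40 XOR 8a = ca
c2 XOR 5e = 9c
aa XOR ac = 06
88 XOR 4a = c2
cd XOR 91 = 5c
7b XOR fc = 87
13 XOR cc = df
2f XOR 7d = 52

ed8a3869feb34638ca9c06c25c87df52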